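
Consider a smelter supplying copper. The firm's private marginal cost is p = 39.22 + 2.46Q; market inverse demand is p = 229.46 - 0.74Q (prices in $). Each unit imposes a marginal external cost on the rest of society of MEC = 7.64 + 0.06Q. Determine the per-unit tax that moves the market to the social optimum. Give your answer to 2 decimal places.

tax = $11.00 per unit

Social marginal cost = private MC + MEC = 46.86 + 2.52Q.
Set SMC = demand: 46.86 + 2.52Q = 229.46 - 0.74Q → Q* = 56.0123.
The Pigouvian tax equals MEC at Q*: 7.64 + 0.06×56.0123 = 11.0007.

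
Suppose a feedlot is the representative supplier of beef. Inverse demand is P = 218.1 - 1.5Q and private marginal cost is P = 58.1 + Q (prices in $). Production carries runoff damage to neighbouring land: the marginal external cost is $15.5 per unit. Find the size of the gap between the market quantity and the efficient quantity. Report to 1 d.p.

Market equilibrium (private): 58.1 + Q = 218.1 - 1.5Q → Q_m = 64.0000.
Social marginal cost = private MC + MEC = 73.6 + Q.
Set SMC = demand: 73.6 + Q = 218.1 - 1.5Q → Q* = 57.8000.
Gap = |64.0000 − 57.8000| = 6.2000.

6.2 units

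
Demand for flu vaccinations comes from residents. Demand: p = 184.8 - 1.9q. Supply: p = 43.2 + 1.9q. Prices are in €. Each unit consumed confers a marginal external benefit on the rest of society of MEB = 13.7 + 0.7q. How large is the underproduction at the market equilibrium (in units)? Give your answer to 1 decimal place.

12.8 units

Market equilibrium (private): 43.2 + 1.9q = 184.8 - 1.9q → q_m = 37.2632.
Social marginal benefit = demand + MEB = 198.5 - 1.2q.
Set SMB = MC: 198.5 - 1.2q = 43.2 + 1.9q → q* = 50.0968.
Gap = |37.2632 − 50.0968| = 12.8336.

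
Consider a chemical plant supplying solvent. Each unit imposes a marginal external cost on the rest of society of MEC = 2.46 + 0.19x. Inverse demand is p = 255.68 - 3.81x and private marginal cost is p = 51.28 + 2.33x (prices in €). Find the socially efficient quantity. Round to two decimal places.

x* = 31.90

Social marginal cost = private MC + MEC = 53.74 + 2.52x.
Set SMC = demand: 53.74 + 2.52x = 255.68 - 3.81x → x* = 31.9021.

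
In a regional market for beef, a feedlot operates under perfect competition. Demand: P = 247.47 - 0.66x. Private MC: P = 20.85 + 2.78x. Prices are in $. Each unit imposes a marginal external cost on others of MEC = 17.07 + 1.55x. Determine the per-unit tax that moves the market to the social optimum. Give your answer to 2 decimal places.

tax = $82.16 per unit

Social marginal cost = private MC + MEC = 37.92 + 4.33x.
Set SMC = demand: 37.92 + 4.33x = 247.47 - 0.66x → x* = 41.9940.
The Pigouvian tax equals MEC at x*: 17.07 + 1.55×41.9940 = 82.1607.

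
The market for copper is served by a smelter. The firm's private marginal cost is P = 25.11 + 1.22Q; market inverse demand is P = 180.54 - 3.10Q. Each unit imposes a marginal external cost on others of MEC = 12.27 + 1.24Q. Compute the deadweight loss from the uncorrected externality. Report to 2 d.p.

Market equilibrium (private): 25.11 + 1.22Q = 180.54 - 3.10Q → Q_m = 35.9792.
Social marginal cost = private MC + MEC = 37.38 + 2.46Q.
Set SMC = demand: 37.38 + 2.46Q = 180.54 - 3.10Q → Q* = 25.7482.
Between Q* and Q_m the wedge SMC − demand runs linearly from 0 to MEC(Q_m), so the loss is a triangle.
DWL = ½ × 10.2310 × 56.8842 = 290.9911.

DWL = 290.99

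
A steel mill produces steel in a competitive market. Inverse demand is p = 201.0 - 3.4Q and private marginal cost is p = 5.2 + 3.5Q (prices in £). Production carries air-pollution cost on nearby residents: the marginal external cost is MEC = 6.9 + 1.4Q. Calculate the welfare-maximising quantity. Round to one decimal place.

Social marginal cost = private MC + MEC = 12.1 + 4.9Q.
Set SMC = demand: 12.1 + 4.9Q = 201.0 - 3.4Q → Q* = 22.7590.

Q* = 22.8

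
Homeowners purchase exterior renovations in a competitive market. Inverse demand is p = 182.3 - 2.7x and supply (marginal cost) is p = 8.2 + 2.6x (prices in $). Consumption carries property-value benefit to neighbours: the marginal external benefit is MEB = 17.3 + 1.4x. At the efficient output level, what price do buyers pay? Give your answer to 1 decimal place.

Social marginal benefit = demand + MEB = 199.6 - 1.3x.
Set SMB = MC: 199.6 - 1.3x = 8.2 + 2.6x → x* = 49.0769.
Consumer price on the demand curve at x*: 182.3 − 2.7×49.0769 = 49.7924.

P = $49.8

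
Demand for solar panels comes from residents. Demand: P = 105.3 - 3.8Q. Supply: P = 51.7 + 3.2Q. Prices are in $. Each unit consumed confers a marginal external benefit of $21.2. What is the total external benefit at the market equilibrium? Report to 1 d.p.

Market equilibrium (private): 51.7 + 3.2Q = 105.3 - 3.8Q → Q_m = 7.6571.
Total external benefit = MEB × Q_m = 21.2 × 7.6571 = 162.3305.

$162.3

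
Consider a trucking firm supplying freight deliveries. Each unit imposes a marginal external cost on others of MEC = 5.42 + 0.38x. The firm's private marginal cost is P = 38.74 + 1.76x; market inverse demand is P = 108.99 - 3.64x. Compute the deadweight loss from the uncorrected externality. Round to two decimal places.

DWL = 9.29

Market equilibrium (private): 38.74 + 1.76x = 108.99 - 3.64x → x_m = 13.0093.
Social marginal cost = private MC + MEC = 44.16 + 2.14x.
Set SMC = demand: 44.16 + 2.14x = 108.99 - 3.64x → x* = 11.2163.
Height of the DWL triangle at x_m is SMC(x_m) − demand(x_m) = MEC(x_m) = 10.3635.
DWL = ½ × 1.7930 × 10.3635 = 9.2909.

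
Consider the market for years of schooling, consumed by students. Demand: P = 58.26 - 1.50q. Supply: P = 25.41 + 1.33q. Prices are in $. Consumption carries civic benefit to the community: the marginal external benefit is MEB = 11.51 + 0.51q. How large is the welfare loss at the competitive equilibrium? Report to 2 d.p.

Market equilibrium (private): 25.41 + 1.33q = 58.26 - 1.50q → q_m = 11.6078.
Social marginal benefit = demand + MEB = 69.77 - 0.99q.
Set SMB = MC: 69.77 - 0.99q = 25.41 + 1.33q → q* = 19.1207.
The loss is the area between SMB and MC from q* to q_m; with linear curves that's a triangle of height MEB(q_m).
DWL = ½ × 7.5129 × 17.4300 = 65.4749.

DWL = $65.47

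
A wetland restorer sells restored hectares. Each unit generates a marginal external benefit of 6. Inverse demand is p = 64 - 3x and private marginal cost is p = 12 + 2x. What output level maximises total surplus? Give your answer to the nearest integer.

x* = 12

Social marginal cost = private MC − MEB = 6 + 2x.
Set SMC = demand: 6 + 2x = 64 - 3x → x* = 11.6000.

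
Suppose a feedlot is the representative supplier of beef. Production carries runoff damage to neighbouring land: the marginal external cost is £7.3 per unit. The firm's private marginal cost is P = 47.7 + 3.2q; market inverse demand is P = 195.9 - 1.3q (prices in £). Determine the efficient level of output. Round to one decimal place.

Social marginal cost = private MC + MEC = 55.0 + 3.2q.
Set SMC = demand: 55.0 + 3.2q = 195.9 - 1.3q → q* = 31.3111.

q* = 31.3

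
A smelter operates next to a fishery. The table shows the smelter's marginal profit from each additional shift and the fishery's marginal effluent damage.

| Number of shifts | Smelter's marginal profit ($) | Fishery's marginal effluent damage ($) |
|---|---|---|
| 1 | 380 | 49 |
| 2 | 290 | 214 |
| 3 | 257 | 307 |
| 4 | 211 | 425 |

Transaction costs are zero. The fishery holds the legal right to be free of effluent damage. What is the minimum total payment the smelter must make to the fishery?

Efficient level: marginal profit ≥ marginal effluent damage through level 2, so k* = 2.
With the fishery holding the right, the smelter must at least compensate total damage at k*: 49 + 214 = 263.

$263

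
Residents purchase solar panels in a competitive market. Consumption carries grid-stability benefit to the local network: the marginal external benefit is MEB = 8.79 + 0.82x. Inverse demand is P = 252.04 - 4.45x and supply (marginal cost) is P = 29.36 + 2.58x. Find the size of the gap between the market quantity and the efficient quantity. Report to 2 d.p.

5.60 units

Market equilibrium (private): 29.36 + 2.58x = 252.04 - 4.45x → x_m = 31.6757.
Social marginal benefit = demand + MEB = 260.83 - 3.63x.
Set SMB = MC: 260.83 - 3.63x = 29.36 + 2.58x → x* = 37.2738.
Gap = |31.6757 − 37.2738| = 5.5981.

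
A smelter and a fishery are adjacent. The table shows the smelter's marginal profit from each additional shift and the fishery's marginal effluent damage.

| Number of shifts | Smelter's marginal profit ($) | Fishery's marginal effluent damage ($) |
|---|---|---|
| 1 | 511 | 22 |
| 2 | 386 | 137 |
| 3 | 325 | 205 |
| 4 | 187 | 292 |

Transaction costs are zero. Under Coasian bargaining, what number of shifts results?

Bargaining reaches the level where marginal profit last exceeds marginal effluent damage.
That holds through level 3 (325 ≥ 205) but not at 4 (187 < 292).

3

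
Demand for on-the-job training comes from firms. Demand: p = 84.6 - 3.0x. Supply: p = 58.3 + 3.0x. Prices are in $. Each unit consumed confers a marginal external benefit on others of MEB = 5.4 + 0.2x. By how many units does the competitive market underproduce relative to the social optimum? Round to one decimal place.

Market equilibrium (private): 58.3 + 3.0x = 84.6 - 3.0x → x_m = 4.3833.
Social marginal benefit = demand + MEB = 90.0 - 2.8x.
Set SMB = MC: 90.0 - 2.8x = 58.3 + 3.0x → x* = 5.4655.
Gap = |4.3833 − 5.4655| = 1.0822.

1.1 units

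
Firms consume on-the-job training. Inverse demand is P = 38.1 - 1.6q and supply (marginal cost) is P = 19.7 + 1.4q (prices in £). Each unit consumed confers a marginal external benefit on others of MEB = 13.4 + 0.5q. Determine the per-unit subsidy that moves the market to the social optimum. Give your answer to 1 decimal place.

subsidy = £19.8 per unit

Social marginal benefit = demand + MEB = 51.5 - 1.1q.
Set SMB = MC: 51.5 - 1.1q = 19.7 + 1.4q → q* = 12.7200.
The Pigouvian subsidy equals MEB at q*: 13.4 + 0.5×12.7200 = 19.7600.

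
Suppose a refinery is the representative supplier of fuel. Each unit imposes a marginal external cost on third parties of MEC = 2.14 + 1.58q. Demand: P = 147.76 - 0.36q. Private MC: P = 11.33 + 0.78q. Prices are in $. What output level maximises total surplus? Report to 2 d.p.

Social marginal cost = private MC + MEC = 13.47 + 2.36q.
Set SMC = demand: 13.47 + 2.36q = 147.76 - 0.36q → q* = 49.3713.

q* = 49.37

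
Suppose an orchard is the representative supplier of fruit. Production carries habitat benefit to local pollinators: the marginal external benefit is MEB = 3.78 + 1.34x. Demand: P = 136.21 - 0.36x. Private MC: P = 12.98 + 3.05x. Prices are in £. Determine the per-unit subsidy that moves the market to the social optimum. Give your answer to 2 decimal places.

subsidy = £86.00 per unit

Social marginal cost = private MC − MEB = 9.20 + 1.71x.
Set SMC = demand: 9.20 + 1.71x = 136.21 - 0.36x → x* = 61.3575.
The Pigouvian subsidy equals MEB at x*: 3.78 + 1.34×61.3575 = 85.9991.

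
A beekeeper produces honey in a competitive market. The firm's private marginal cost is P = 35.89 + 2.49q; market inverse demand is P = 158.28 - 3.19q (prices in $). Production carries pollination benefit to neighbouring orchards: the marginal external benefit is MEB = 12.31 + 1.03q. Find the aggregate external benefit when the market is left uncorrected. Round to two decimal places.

Market equilibrium (private): 35.89 + 2.49q = 158.28 - 3.19q → q_m = 21.5475.
Total external benefit = ∫₀^{q_m} (12.31 + 1.03q) dq = 12.31×21.5475 + ½×1.03×21.5475² = 504.3615.

$504.36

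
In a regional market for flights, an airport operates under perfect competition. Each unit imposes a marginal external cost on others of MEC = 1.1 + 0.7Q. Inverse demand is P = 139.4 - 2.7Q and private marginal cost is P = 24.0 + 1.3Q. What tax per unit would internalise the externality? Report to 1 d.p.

tax = 18.1 per unit

Social marginal cost = private MC + MEC = 25.1 + 2.0Q.
Set SMC = demand: 25.1 + 2.0Q = 139.4 - 2.7Q → Q* = 24.3191.
The Pigouvian tax equals MEC at Q*: 1.1 + 0.7×24.3191 = 18.1234.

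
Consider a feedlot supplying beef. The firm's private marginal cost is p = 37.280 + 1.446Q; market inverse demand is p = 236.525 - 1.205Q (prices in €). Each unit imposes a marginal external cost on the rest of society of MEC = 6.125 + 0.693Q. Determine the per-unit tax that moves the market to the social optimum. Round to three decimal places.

Social marginal cost = private MC + MEC = 43.405 + 2.139Q.
Set SMC = demand: 43.405 + 2.139Q = 236.525 - 1.205Q → Q* = 57.7512.
The Pigouvian tax equals MEC at Q*: 6.125 + 0.693×57.7512 = 46.1466.

tax = €46.147 per unit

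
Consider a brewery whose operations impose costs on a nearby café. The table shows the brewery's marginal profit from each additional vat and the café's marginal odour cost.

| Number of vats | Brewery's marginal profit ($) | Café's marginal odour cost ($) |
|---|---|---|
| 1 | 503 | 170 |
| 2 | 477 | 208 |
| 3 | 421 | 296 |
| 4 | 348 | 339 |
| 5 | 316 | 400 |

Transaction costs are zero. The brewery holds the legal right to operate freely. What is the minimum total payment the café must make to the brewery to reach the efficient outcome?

$316

Left alone the brewery would choose level 5 (marginal profit stays positive).
Efficient level: k* = 4 (marginal profit ≥ marginal odour cost through 4).
The café must at least cover the brewery's forgone profit from cutting 5→4: 316 = 316.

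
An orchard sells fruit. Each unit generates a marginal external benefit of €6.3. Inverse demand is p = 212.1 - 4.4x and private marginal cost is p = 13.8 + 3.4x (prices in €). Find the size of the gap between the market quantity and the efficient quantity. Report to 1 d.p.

0.8 units

Market equilibrium (private): 13.8 + 3.4x = 212.1 - 4.4x → x_m = 25.4231.
Social marginal cost = private MC − MEB = 7.5 + 3.4x.
Set SMC = demand: 7.5 + 3.4x = 212.1 - 4.4x → x* = 26.2308.
Gap = |25.4231 − 26.2308| = 0.8077.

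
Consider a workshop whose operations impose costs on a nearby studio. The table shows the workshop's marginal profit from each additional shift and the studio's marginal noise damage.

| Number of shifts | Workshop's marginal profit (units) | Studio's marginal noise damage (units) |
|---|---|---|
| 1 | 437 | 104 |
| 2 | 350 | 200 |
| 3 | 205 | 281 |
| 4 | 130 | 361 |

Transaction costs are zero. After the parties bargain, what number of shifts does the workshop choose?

Bargaining reaches the level where marginal profit last exceeds marginal noise damage.
That holds through level 2 (350 ≥ 200) but not at 3 (205 < 281).

2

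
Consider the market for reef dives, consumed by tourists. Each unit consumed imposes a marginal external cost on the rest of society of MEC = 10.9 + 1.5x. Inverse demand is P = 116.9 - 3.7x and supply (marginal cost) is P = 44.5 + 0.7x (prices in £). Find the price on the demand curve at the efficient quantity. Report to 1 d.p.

Social marginal benefit = demand − MEC = 106.0 - 5.2x.
Set SMB = MC: 106.0 - 5.2x = 44.5 + 0.7x → x* = 10.4237.
Consumer price on the demand curve at x*: 116.9 − 3.7×10.4237 = 78.3323.

P = £78.3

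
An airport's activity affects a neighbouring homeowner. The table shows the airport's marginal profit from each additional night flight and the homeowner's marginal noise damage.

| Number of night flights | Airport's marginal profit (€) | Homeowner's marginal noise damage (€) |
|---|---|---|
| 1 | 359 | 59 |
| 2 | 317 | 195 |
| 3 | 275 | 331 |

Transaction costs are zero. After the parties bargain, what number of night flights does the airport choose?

Bargaining reaches the level where marginal profit last exceeds marginal noise damage.
That holds through level 2 (317 ≥ 195) but not at 3 (275 < 331).

2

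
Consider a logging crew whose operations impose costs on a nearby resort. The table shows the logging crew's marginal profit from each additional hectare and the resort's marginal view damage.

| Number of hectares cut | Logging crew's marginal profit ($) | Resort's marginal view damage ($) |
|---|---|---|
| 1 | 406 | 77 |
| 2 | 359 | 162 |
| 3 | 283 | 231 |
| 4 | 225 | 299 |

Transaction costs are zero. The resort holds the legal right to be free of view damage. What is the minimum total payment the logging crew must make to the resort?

Efficient level: marginal profit ≥ marginal view damage through level 3, so k* = 3.
With the resort holding the right, the logging crew must at least compensate total damage at k*: 77 + 162 + 231 = 470.

$470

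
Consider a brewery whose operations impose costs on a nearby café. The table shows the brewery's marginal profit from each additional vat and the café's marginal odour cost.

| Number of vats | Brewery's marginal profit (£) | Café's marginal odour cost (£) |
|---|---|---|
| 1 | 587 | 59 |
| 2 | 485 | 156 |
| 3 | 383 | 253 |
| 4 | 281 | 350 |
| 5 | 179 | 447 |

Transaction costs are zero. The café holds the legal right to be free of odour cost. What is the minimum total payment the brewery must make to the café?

£468

Efficient level: marginal profit ≥ marginal odour cost through level 3, so k* = 3.
With the café holding the right, the brewery must at least compensate total damage at k*: 59 + 156 + 253 = 468.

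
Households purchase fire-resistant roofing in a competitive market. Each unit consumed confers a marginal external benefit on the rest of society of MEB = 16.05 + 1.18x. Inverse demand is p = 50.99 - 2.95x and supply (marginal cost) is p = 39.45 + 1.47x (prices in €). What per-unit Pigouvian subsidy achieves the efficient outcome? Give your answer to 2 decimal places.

subsidy = €26.10 per unit

Social marginal benefit = demand + MEB = 67.04 - 1.77x.
Set SMB = MC: 67.04 - 1.77x = 39.45 + 1.47x → x* = 8.5154.
The Pigouvian subsidy equals MEB at x*: 16.05 + 1.18×8.5154 = 26.0982.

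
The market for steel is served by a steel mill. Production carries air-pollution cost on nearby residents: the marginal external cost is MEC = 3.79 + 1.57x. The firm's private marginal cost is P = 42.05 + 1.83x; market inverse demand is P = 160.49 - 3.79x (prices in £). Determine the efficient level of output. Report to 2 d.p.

Social marginal cost = private MC + MEC = 45.84 + 3.40x.
Set SMC = demand: 45.84 + 3.40x = 160.49 - 3.79x → x* = 15.9458.

x* = 15.95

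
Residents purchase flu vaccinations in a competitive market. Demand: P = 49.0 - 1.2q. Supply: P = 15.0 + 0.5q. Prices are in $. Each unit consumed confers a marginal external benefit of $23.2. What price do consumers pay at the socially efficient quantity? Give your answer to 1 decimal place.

Social marginal benefit = demand + MEB = 72.2 - 1.2q.
Set SMB = MC: 72.2 - 1.2q = 15.0 + 0.5q → q* = 33.6471.
Consumer price on the demand curve at q*: 49.0 − 1.2×33.6471 = 8.6235.

P = $8.6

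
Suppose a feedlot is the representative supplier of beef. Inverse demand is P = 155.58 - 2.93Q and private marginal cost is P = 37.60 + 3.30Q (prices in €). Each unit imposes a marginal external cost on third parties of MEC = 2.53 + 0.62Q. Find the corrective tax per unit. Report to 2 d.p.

Social marginal cost = private MC + MEC = 40.13 + 3.92Q.
Set SMC = demand: 40.13 + 3.92Q = 155.58 - 2.93Q → Q* = 16.8540.
The Pigouvian tax equals MEC at Q*: 2.53 + 0.62×16.8540 = 12.9795.

tax = €12.98 per unit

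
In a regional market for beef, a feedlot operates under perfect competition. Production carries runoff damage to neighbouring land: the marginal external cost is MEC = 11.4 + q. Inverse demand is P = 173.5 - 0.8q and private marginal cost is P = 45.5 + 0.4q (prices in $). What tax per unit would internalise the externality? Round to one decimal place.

tax = $64.4 per unit

Social marginal cost = private MC + MEC = 56.9 + 1.4q.
Set SMC = demand: 56.9 + 1.4q = 173.5 - 0.8q → q* = 53.0000.
The Pigouvian tax equals MEC at q*: 11.4 + 1.0×53.0000 = 64.4000.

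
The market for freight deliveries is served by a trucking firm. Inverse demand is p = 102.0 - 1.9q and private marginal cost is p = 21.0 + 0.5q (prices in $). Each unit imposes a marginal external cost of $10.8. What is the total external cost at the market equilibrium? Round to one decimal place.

$364.5

Market equilibrium (private): 21.0 + 0.5q = 102.0 - 1.9q → q_m = 33.7500.
Total external cost = MEC × q_m = 10.8 × 33.7500 = 364.5000.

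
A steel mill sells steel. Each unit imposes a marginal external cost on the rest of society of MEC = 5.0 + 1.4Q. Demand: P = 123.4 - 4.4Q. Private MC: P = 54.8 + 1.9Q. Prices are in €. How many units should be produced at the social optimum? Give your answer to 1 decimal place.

Q* = 8.3

Social marginal cost = private MC + MEC = 59.8 + 3.3Q.
Set SMC = demand: 59.8 + 3.3Q = 123.4 - 4.4Q → Q* = 8.2597.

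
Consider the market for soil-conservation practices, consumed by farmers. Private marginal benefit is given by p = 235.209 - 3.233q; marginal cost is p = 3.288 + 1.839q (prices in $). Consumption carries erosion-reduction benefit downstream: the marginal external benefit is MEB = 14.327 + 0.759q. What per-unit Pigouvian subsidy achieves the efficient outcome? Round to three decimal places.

Social marginal benefit = demand + MEB = 249.536 - 2.474q.
Set SMB = MC: 249.536 - 2.474q = 3.288 + 1.839q → q* = 57.0944.
The Pigouvian subsidy equals MEB at q*: 14.327 + 0.759×57.0944 = 57.6616.

subsidy = $57.662 per unit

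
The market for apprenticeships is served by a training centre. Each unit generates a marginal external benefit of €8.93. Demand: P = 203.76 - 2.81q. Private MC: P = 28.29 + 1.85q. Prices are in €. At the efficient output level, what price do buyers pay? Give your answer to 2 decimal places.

Social marginal cost = private MC − MEB = 19.36 + 1.85q.
Set SMC = demand: 19.36 + 1.85q = 203.76 - 2.81q → q* = 39.5708.
Consumer price on the demand curve at q*: 203.76 − 2.81×39.5708 = 92.5661.

P = €92.57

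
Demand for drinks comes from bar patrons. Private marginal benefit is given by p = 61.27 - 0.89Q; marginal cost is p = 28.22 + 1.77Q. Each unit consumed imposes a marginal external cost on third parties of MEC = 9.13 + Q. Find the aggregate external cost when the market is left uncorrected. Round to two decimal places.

Market equilibrium (private): 28.22 + 1.77Q = 61.27 - 0.89Q → Q_m = 12.4248.
Total external cost = ∫₀^{Q_m} (9.13 + 1.00Q) dQ = 9.13×12.4248 + ½×1.00×12.4248² = 190.6263.

190.63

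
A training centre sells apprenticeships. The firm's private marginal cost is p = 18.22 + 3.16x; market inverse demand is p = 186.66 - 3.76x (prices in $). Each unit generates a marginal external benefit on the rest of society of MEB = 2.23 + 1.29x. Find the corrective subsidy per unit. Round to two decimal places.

Social marginal cost = private MC − MEB = 15.99 + 1.87x.
Set SMC = demand: 15.99 + 1.87x = 186.66 - 3.76x → x* = 30.3144.
The Pigouvian subsidy equals MEB at x*: 2.23 + 1.29×30.3144 = 41.3356.

subsidy = $41.34 per unit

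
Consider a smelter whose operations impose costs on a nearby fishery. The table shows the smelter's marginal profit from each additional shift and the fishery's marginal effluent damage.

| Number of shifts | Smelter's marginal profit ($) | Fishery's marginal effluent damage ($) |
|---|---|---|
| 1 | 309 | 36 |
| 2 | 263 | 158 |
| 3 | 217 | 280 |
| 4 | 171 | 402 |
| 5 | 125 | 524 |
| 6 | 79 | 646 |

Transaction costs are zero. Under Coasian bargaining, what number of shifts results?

2

Bargaining reaches the level where marginal profit last exceeds marginal effluent damage.
That holds through level 2 (263 ≥ 158) but not at 3 (217 < 280).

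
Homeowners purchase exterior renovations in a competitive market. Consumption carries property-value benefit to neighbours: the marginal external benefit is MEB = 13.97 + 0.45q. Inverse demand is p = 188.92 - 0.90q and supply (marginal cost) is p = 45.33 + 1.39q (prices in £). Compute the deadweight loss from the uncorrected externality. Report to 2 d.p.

Market equilibrium (private): 45.33 + 1.39q = 188.92 - 0.90q → q_m = 62.7031.
Social marginal benefit = demand + MEB = 202.89 - 0.45q.
Set SMB = MC: 202.89 - 0.45q = 45.33 + 1.39q → q* = 85.6304.
The loss is the area between SMB and MC from q* to q_m; with linear curves that's a triangle of height MEB(q_m).
DWL = ½ × 22.9273 × 42.1864 = 483.6101.

DWL = £483.61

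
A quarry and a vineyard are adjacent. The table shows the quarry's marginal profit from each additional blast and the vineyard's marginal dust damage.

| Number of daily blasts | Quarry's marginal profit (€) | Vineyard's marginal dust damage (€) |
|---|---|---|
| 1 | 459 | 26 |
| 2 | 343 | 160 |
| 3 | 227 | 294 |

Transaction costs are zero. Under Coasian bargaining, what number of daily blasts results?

2

Bargaining reaches the level where marginal profit last exceeds marginal dust damage.
That holds through level 2 (343 ≥ 160) but not at 3 (227 < 294).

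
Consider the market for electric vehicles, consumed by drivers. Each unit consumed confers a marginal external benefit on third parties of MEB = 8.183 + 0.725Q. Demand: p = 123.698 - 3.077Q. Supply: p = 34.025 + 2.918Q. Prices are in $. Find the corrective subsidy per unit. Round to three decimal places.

subsidy = $21.645 per unit

Social marginal benefit = demand + MEB = 131.881 - 2.352Q.
Set SMB = MC: 131.881 - 2.352Q = 34.025 + 2.918Q → Q* = 18.5685.
The Pigouvian subsidy equals MEB at Q*: 8.183 + 0.725×18.5685 = 21.6452.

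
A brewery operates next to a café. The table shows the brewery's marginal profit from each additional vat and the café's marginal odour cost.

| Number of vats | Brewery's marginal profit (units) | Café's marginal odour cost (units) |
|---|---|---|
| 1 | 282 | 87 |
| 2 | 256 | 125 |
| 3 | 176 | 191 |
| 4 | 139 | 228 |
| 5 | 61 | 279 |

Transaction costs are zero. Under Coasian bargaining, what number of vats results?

2

Bargaining reaches the level where marginal profit last exceeds marginal odour cost.
That holds through level 2 (256 ≥ 125) but not at 3 (176 < 191).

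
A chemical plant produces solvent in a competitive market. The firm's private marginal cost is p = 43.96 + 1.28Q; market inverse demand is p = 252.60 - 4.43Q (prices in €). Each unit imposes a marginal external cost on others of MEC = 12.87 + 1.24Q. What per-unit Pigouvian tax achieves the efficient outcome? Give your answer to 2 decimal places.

tax = €47.80 per unit

Social marginal cost = private MC + MEC = 56.83 + 2.52Q.
Set SMC = demand: 56.83 + 2.52Q = 252.60 - 4.43Q → Q* = 28.1683.
The Pigouvian tax equals MEC at Q*: 12.87 + 1.24×28.1683 = 47.7987.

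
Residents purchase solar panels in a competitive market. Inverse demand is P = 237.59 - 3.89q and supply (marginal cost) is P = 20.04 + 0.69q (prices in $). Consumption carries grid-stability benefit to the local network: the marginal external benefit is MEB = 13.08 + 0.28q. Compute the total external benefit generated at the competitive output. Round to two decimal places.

$937.18

Market equilibrium (private): 20.04 + 0.69q = 237.59 - 3.89q → q_m = 47.5000.
Total external benefit = ∫₀^{q_m} (13.08 + 0.28q) dq = 13.08×47.5000 + ½×0.28×47.5000² = 937.1750.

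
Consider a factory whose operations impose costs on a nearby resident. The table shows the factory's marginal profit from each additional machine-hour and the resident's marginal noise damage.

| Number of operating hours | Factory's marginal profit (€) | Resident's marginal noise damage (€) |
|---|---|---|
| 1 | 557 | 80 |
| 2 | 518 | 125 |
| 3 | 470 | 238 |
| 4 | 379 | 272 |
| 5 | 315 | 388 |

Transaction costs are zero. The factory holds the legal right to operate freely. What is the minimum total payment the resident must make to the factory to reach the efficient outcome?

€315

Left alone the factory would choose level 5 (marginal profit stays positive).
Efficient level: k* = 4 (marginal profit ≥ marginal noise damage through 4).
The resident must at least cover the factory's forgone profit from cutting 5→4: 315 = 315.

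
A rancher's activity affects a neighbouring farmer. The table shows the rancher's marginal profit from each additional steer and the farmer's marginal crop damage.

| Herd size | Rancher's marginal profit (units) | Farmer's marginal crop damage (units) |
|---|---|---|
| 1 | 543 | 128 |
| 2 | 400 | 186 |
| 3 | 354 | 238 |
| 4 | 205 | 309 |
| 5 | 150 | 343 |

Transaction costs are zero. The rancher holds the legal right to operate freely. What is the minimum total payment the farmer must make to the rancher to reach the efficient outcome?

Left alone the rancher would choose level 5 (marginal profit stays positive).
Efficient level: k* = 3 (marginal profit ≥ marginal crop damage through 3).
The farmer must at least cover the rancher's forgone profit from cutting 5→3: 205 + 150 = 355.

355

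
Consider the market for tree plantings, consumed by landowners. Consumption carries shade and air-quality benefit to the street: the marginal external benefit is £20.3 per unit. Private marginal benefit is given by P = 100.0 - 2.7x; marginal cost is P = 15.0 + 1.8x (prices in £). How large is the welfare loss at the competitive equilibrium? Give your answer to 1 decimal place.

DWL = £45.8

Market equilibrium (private): 15.0 + 1.8x = 100.0 - 2.7x → x_m = 18.8889.
Social marginal benefit = demand + MEB = 120.3 - 2.7x.
Set SMB = MC: 120.3 - 2.7x = 15.0 + 1.8x → x* = 23.4000.
The loss is the area between SMB and MC from x* to x_m; with linear curves that's a triangle of height MEB(x_m).
DWL = ½ × 4.5111 × 20.3000 = 45.7877.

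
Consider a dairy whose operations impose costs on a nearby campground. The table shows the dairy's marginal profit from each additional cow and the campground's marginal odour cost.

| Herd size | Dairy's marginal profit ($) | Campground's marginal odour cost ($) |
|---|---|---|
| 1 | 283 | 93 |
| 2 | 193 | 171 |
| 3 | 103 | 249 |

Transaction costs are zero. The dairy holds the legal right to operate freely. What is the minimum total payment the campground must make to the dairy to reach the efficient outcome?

$103

Left alone the dairy would choose level 3 (marginal profit stays positive).
Efficient level: k* = 2 (marginal profit ≥ marginal odour cost through 2).
The campground must at least cover the dairy's forgone profit from cutting 3→2: 103 = 103.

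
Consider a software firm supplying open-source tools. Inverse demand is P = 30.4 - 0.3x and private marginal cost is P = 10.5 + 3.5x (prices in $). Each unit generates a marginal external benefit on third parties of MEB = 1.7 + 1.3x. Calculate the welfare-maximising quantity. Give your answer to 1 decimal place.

Social marginal cost = private MC − MEB = 8.8 + 2.2x.
Set SMC = demand: 8.8 + 2.2x = 30.4 - 0.3x → x* = 8.6400.

x* = 8.6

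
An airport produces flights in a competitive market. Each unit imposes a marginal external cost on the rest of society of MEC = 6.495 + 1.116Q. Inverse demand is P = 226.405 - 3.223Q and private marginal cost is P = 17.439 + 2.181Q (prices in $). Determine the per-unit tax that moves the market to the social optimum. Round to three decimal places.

tax = $41.151 per unit

Social marginal cost = private MC + MEC = 23.934 + 3.297Q.
Set SMC = demand: 23.934 + 3.297Q = 226.405 - 3.223Q → Q* = 31.0538.
The Pigouvian tax equals MEC at Q*: 6.495 + 1.116×31.0538 = 41.1510.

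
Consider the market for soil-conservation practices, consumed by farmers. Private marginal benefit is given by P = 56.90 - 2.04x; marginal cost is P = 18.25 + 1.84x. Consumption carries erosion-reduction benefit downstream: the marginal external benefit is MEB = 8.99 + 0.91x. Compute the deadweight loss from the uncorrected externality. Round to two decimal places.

DWL = 54.88

Market equilibrium (private): 18.25 + 1.84x = 56.90 - 2.04x → x_m = 9.9613.
Social marginal benefit = demand + MEB = 65.89 - 1.13x.
Set SMB = MC: 65.89 - 1.13x = 18.25 + 1.84x → x* = 16.0404.
Height of the DWL triangle at x_m is SMB(x_m) − MC(x_m) = MEB(x_m) = 18.0548.
DWL = ½ × 6.0791 × 18.0548 = 54.8785.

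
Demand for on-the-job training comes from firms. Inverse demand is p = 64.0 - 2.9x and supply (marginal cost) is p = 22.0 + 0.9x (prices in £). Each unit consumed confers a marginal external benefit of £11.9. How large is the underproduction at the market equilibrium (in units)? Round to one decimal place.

Market equilibrium (private): 22.0 + 0.9x = 64.0 - 2.9x → x_m = 11.0526.
Social marginal benefit = demand + MEB = 75.9 - 2.9x.
Set SMB = MC: 75.9 - 2.9x = 22.0 + 0.9x → x* = 14.1842.
Gap = |11.0526 − 14.1842| = 3.1316.

3.1 units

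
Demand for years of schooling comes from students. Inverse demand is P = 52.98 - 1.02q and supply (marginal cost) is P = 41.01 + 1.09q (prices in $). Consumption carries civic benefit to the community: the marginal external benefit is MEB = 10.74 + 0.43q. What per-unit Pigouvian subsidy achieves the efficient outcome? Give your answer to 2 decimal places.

Social marginal benefit = demand + MEB = 63.72 - 0.59q.
Set SMB = MC: 63.72 - 0.59q = 41.01 + 1.09q → q* = 13.5179.
The Pigouvian subsidy equals MEB at q*: 10.74 + 0.43×13.5179 = 16.5527.

subsidy = $16.55 per unit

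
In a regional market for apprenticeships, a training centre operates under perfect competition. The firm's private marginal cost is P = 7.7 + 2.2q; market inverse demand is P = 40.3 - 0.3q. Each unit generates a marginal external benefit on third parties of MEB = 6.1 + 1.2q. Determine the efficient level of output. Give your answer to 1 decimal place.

Social marginal cost = private MC − MEB = 1.6 + q.
Set SMC = demand: 1.6 + q = 40.3 - 0.3q → q* = 29.7692.

q* = 29.8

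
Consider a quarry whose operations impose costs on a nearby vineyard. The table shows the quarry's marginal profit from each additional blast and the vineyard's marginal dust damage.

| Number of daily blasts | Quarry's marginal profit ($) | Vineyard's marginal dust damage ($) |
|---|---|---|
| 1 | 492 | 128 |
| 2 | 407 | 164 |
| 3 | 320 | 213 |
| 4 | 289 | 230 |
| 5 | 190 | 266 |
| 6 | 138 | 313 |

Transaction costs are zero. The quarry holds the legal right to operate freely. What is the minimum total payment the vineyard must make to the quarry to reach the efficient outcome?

Left alone the quarry would choose level 6 (marginal profit stays positive).
Efficient level: k* = 4 (marginal profit ≥ marginal dust damage through 4).
The vineyard must at least cover the quarry's forgone profit from cutting 6→4: 190 + 138 = 328.

$328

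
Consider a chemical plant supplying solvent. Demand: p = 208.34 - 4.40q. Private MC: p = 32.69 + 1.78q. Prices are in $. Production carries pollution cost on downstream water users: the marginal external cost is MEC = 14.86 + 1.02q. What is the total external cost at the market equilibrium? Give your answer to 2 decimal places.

$834.35

Market equilibrium (private): 32.69 + 1.78q = 208.34 - 4.40q → q_m = 28.4223.
Total external cost = ∫₀^{q_m} (14.86 + 1.02q) dq = 14.86×28.4223 + ½×1.02×28.4223² = 834.3472.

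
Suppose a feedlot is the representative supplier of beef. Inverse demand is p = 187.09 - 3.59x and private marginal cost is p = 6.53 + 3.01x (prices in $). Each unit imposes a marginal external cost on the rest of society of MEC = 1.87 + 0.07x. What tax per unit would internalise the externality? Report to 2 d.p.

tax = $3.75 per unit

Social marginal cost = private MC + MEC = 8.40 + 3.08x.
Set SMC = demand: 8.40 + 3.08x = 187.09 - 3.59x → x* = 26.7901.
The Pigouvian tax equals MEC at x*: 1.87 + 0.07×26.7901 = 3.7453.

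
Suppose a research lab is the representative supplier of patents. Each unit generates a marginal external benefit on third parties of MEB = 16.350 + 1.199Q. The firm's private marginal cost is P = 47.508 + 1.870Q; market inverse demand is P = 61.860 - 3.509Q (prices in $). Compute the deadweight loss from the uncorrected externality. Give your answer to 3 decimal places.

DWL = $45.714

Market equilibrium (private): 47.508 + 1.870Q = 61.860 - 3.509Q → Q_m = 2.6682.
Social marginal cost = private MC − MEB = 31.158 + 0.671Q.
Set SMC = demand: 31.158 + 0.671Q = 61.860 - 3.509Q → Q* = 7.3450.
The welfare-loss triangle has base |Q_m − Q*| and height MEB(Q_m) (the vertical gap between SMC and demand is zero at Q* and MEB at Q_m).
DWL = ½ × 4.6768 × 19.5491 = 45.7136.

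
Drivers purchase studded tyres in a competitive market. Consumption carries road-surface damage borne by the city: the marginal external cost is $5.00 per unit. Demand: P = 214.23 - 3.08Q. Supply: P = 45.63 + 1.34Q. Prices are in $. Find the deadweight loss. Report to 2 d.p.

DWL = $2.83

Market equilibrium (private): 45.63 + 1.34Q = 214.23 - 3.08Q → Q_m = 38.1448.
Social marginal benefit = demand − MEC = 209.23 - 3.08Q.
Set SMB = MC: 209.23 - 3.08Q = 45.63 + 1.34Q → Q* = 37.0136.
The welfare-loss triangle has base |Q_m − Q*| and height MEC(Q_m) (the vertical gap between SMB and MC is zero at Q* and MEC at Q_m).
DWL = ½ × 1.1312 × 5.0000 = 2.8280.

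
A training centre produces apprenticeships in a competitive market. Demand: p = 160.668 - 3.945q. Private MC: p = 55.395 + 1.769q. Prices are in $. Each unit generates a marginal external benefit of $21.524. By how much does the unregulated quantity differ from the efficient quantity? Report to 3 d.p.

Market equilibrium (private): 55.395 + 1.769q = 160.668 - 3.945q → q_m = 18.4237.
Social marginal cost = private MC − MEB = 33.871 + 1.769q.
Set SMC = demand: 33.871 + 1.769q = 160.668 - 3.945q → q* = 22.1906.
Gap = |18.4237 − 22.1906| = 3.7669.

3.767 units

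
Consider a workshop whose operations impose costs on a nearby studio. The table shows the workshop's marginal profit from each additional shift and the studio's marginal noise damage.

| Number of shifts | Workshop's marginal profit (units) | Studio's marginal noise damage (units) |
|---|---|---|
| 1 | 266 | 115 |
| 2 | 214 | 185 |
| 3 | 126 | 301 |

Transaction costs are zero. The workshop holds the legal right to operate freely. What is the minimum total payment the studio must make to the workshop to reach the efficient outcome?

Left alone the workshop would choose level 3 (marginal profit stays positive).
Efficient level: k* = 2 (marginal profit ≥ marginal noise damage through 2).
The studio must at least cover the workshop's forgone profit from cutting 3→2: 126 = 126.

126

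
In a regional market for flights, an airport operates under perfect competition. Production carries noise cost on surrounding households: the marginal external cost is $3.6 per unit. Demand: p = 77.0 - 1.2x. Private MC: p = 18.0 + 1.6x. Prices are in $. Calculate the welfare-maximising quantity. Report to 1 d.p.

x* = 19.8

Social marginal cost = private MC + MEC = 21.6 + 1.6x.
Set SMC = demand: 21.6 + 1.6x = 77.0 - 1.2x → x* = 19.7857.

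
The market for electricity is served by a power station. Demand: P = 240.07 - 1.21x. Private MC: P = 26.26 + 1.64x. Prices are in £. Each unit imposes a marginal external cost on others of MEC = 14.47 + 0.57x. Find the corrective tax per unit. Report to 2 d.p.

tax = £47.69 per unit

Social marginal cost = private MC + MEC = 40.73 + 2.21x.
Set SMC = demand: 40.73 + 2.21x = 240.07 - 1.21x → x* = 58.2865.
The Pigouvian tax equals MEC at x*: 14.47 + 0.57×58.2865 = 47.6933.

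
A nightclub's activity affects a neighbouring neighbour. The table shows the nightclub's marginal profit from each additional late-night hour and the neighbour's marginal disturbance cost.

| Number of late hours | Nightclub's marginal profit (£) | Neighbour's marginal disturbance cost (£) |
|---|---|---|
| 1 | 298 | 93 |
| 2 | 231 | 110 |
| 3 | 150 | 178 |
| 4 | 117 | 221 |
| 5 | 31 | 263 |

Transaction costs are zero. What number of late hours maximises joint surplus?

2

Bargaining reaches the level where marginal profit last exceeds marginal disturbance cost.
That holds through level 2 (231 ≥ 110) but not at 3 (150 < 178).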